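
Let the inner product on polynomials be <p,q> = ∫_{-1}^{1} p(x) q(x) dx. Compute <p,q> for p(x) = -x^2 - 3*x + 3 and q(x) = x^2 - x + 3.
<p,q> = 98/5

Expand the product: p(x)·q(x) = -x^4 - 2*x^3 + 3*x^2 - 12*x + 9.
∫_{-1}^{1} of each monomial x^k gives [2/(k+1) if k even, 0 if k odd]. Integrating term-by-term (or equivalently evaluating the antiderivative F(x) = -x^5/5 - x^4/2 + x^3 - 6*x^2 + 9*x at the endpoints):
  F(1) − F(−1) = 33/10 − (-163/10) = 98/5.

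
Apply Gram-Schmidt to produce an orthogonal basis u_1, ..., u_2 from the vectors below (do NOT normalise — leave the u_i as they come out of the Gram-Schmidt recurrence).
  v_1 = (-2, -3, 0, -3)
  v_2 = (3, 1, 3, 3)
Orthogonal basis:
  u_1 = (-2, -3, 0, -3)
  u_2 = (15/11, -16/11, 3, 6/11)

Apply the Gram-Schmidt recurrence
  u_1 = v_1
  u_i = v_i − Σ_{j<i} ((v_i · u_j) / (u_j · u_j)) · u_j.

Step by step this gives:
  u_1 = (-2, -3, 0, -3)
  u_2 = (15/11, -16/11, 3, 6/11)

Orthogonality check:
  u_2 · u_1 = 0 (should be 0)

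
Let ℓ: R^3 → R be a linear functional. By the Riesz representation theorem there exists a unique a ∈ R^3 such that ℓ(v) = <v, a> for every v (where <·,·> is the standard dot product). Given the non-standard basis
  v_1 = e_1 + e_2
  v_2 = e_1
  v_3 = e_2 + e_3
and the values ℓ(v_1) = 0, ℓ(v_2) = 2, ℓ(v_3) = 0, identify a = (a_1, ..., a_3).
a = (2, -2, 2)

Write a = (a_1, ..., a_3) in the standard basis. For each basis vector v_i, ℓ(v_i) = <v_i, a> is a linear equation in the a_j's. Collect the n equations into a matrix system V a = ℓ, where row i of V is v_i (expressed in the standard basis). Since V is invertible (lower-triangular with 1s on the diagonal, up to permutation), solve by back-substitution:
  V =
[[1, 1, 0],
 [1, 0, 0],
 [0, 1, 1]]
  V a = (0, 2, 0)
Solving gives a = (2, -2, 2).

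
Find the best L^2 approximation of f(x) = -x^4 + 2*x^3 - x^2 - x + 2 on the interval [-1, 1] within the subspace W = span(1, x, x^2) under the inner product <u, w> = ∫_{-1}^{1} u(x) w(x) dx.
g(x) = -13*x^2/7 + x/5 + 73/35

The best approximation g ∈ W is the orthogonal projection of f onto W. Writing g = a_0 + a_1 x + a_2 x^2, the coefficients solve the normal equations G · a = b where
  G_{ij} = <φ_i, φ_j> and b_i = <f, φ_i>, with φ_0 = 1, φ_1 = x, φ_2 = x^2.
G =
  [2, 0, 2/3]
  [0, 2/3, 0]
  [2/3, 0, 2/5],
b = (44/15, 2/15, 68/105).
Solving gives a_0 = 73/35, a_1 = 1/5, a_2 = -13/7, so
  g(x) = -13*x^2/7 + x/5 + 73/35.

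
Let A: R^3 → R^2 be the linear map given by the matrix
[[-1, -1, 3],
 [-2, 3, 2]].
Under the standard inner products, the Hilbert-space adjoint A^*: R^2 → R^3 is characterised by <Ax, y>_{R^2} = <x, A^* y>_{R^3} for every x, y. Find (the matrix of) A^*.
A^* = A^T =
[[-1, -2],
 [-1, 3],
 [3, 2]]

For real matrices with standard dot products, the defining identity <Ax, y> = <x, A^* y> gives (Ax)^T y = x^T (A^*) y, i.e. x^T A^T y = x^T (A^*) y. Since this holds for all x, y, we must have A^* = A^T. Therefore
A^* =
[[-1, -2],
 [-1, 3],
 [3, 2]].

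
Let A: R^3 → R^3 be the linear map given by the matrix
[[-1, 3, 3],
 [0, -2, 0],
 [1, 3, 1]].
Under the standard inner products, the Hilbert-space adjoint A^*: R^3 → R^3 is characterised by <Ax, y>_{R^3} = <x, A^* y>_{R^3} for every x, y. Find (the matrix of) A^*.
A^* = A^T =
[[-1, 0, 1],
 [3, -2, 3],
 [3, 0, 1]]

For real matrices with standard dot products, the defining identity <Ax, y> = <x, A^* y> gives (Ax)^T y = x^T (A^*) y, i.e. x^T A^T y = x^T (A^*) y. Since this holds for all x, y, we must have A^* = A^T. Therefore
A^* =
[[-1, 0, 1],
 [3, -2, 3],
 [3, 0, 1]].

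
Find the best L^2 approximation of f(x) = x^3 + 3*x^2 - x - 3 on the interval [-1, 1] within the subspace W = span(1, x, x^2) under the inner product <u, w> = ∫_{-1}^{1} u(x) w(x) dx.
g(x) = 3*x^2 - 2*x/5 - 3

The best approximation g ∈ W is the orthogonal projection of f onto W. Writing g = a_0 + a_1 x + a_2 x^2, the coefficients solve the normal equations G · a = b where
  G_{ij} = <φ_i, φ_j> and b_i = <f, φ_i>, with φ_0 = 1, φ_1 = x, φ_2 = x^2.
G =
  [2, 0, 2/3]
  [0, 2/3, 0]
  [2/3, 0, 2/5],
b = (-4, -4/15, -4/5).
Solving gives a_0 = -3, a_1 = -2/5, a_2 = 3, so
  g(x) = 3*x^2 - 2*x/5 - 3.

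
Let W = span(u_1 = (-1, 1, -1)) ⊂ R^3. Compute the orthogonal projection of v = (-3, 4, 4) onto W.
proj_W(v) = (-1, 1, -1)

Set up U = [u_1 | ... | u_1] ∈ R^(3×1). The projector onto W = col(U) is P = U (U^T U)^(-1) U^T.
Compute U^T U =
  [3],
and U^T v = (3).
Solve U^T U · c = U^T v for the coefficients: c = (1). The projection is proj_W(v) = U c.
Check: (v - proj_W(v)) · u_1 = 0  (should be 0).
Result: proj_W(v) = (-1, 1, -1).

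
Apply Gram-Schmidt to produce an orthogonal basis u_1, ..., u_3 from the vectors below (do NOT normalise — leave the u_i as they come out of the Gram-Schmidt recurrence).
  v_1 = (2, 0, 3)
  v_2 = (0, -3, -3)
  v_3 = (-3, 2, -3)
Orthogonal basis:
  u_1 = (2, 0, 3)
  u_2 = (18/13, -3, -12/13)
  u_3 = (3/17, 2/17, -2/17)

Apply the Gram-Schmidt recurrence
  u_1 = v_1
  u_i = v_i − Σ_{j<i} ((v_i · u_j) / (u_j · u_j)) · u_j.

Step by step this gives:
  u_1 = (2, 0, 3)
  u_2 = (18/13, -3, -12/13)
  u_3 = (3/17, 2/17, -2/17)

Orthogonality check:
  u_2 · u_1 = 0 (should be 0)
  u_3 · u_1 = 0 (should be 0)
  u_3 · u_2 = 0 (should be 0)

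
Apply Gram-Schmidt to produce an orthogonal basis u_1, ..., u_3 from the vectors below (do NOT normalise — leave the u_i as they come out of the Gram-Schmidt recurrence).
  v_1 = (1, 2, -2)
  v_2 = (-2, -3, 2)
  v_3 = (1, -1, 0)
Orthogonal basis:
  u_1 = (1, 2, -2)
  u_2 = (-2/3, -1/3, -2/3)
  u_3 = (8/9, -8/9, -4/9)

Apply the Gram-Schmidt recurrence
  u_1 = v_1
  u_i = v_i − Σ_{j<i} ((v_i · u_j) / (u_j · u_j)) · u_j.

Step by step this gives:
  u_1 = (1, 2, -2)
  u_2 = (-2/3, -1/3, -2/3)
  u_3 = (8/9, -8/9, -4/9)

Orthogonality check:
  u_2 · u_1 = 0 (should be 0)
  u_3 · u_1 = 0 (should be 0)
  u_3 · u_2 = 0 (should be 0)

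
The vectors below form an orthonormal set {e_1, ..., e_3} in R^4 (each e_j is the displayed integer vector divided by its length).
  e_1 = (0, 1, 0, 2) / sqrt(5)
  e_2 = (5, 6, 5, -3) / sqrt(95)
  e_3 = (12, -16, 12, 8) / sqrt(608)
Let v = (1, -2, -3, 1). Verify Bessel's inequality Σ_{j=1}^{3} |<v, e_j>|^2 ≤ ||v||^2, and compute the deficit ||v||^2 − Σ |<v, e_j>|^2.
Σ |<v, e_j>|^2 = 7; ||v||^2 = 15; deficit = 8

Write each e_j = u_j / sqrt(<u_j, u_j>) where u_j is the displayed integer vector. Then <v, e_j> = <v, u_j> / sqrt(<u_j, u_j>), so |<v, e_j>|^2 = <v, u_j>^2 / <u_j, u_j>.
Coefficients: <v, e_1> = 0/sqrt(5), <v, e_2> = -25/sqrt(95), <v, e_3> = 16/sqrt(608).
Square and sum: Σ |<v, e_j>|^2 = 7.
Compute ||v||^2 = v·v = 15.
Deficit = 15 − 7 = 8 ≥ 0, confirming Bessel's inequality. (The deficit equals ||v − Σ <v,e_j> e_j||^2, the squared distance from v to span{e_j}.)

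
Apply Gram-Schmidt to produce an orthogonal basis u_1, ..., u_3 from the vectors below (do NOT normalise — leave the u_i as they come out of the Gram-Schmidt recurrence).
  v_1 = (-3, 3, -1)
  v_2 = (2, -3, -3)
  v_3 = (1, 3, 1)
Orthogonal basis:
  u_1 = (-3, 3, -1)
  u_2 = (2/19, -21/19, -69/19)
  u_3 = (252/137, 231/137, -63/137)

Apply the Gram-Schmidt recurrence
  u_1 = v_1
  u_i = v_i − Σ_{j<i} ((v_i · u_j) / (u_j · u_j)) · u_j.

Step by step this gives:
  u_1 = (-3, 3, -1)
  u_2 = (2/19, -21/19, -69/19)
  u_3 = (252/137, 231/137, -63/137)

Orthogonality check:
  u_2 · u_1 = 0 (should be 0)
  u_3 · u_1 = 0 (should be 0)
  u_3 · u_2 = 0 (should be 0)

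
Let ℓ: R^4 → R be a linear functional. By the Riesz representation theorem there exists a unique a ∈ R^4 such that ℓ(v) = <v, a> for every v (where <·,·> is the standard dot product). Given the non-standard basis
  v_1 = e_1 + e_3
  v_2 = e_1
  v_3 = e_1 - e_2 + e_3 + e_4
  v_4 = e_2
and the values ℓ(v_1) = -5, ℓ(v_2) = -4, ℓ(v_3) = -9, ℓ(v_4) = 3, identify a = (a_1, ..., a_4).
a = (-4, 3, -1, -1)

Write a = (a_1, ..., a_4) in the standard basis. For each basis vector v_i, ℓ(v_i) = <v_i, a> is a linear equation in the a_j's. Collect the n equations into a matrix system V a = ℓ, where row i of V is v_i (expressed in the standard basis). Since V is invertible (lower-triangular with 1s on the diagonal, up to permutation), solve by back-substitution:
  V =
[[1, 0, 1, 0],
 [1, 0, 0, 0],
 [1, -1, 1, 1],
 [0, 1, 0, 0]]
  V a = (-5, -4, -9, 3)
Solving gives a = (-4, 3, -1, -1).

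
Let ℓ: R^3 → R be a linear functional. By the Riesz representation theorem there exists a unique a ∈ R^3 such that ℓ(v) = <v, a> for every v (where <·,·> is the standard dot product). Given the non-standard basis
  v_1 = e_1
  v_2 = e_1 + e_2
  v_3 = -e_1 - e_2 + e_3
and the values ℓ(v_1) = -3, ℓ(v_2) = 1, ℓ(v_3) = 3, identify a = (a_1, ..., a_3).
a = (-3, 4, 4)

Write a = (a_1, ..., a_3) in the standard basis. For each basis vector v_i, ℓ(v_i) = <v_i, a> is a linear equation in the a_j's. Collect the n equations into a matrix system V a = ℓ, where row i of V is v_i (expressed in the standard basis). Since V is invertible (lower-triangular with 1s on the diagonal, up to permutation), solve by back-substitution:
  V =
[[1, 0, 0],
 [1, 1, 0],
 [-1, -1, 1]]
  V a = (-3, 1, 3)
Solving gives a = (-3, 4, 4).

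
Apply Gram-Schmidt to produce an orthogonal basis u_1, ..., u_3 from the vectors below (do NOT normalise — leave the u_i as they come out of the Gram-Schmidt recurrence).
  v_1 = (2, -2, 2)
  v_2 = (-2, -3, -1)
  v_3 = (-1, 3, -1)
Orthogonal basis:
  u_1 = (2, -2, 2)
  u_2 = (-2, -3, -1)
  u_3 = (-4/21, 1/21, 5/21)

Apply the Gram-Schmidt recurrence
  u_1 = v_1
  u_i = v_i − Σ_{j<i} ((v_i · u_j) / (u_j · u_j)) · u_j.

Step by step this gives:
  u_1 = (2, -2, 2)
  u_2 = (-2, -3, -1)
  u_3 = (-4/21, 1/21, 5/21)

Orthogonality check:
  u_2 · u_1 = 0 (should be 0)
  u_3 · u_1 = 0 (should be 0)
  u_3 · u_2 = 0 (should be 0)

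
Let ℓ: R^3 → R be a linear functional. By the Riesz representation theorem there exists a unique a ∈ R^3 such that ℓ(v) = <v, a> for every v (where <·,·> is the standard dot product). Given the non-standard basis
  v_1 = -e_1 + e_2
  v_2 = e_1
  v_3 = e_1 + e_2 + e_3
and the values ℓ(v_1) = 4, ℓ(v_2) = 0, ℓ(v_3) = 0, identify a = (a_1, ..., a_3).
a = (0, 4, -4)

Write a = (a_1, ..., a_3) in the standard basis. For each basis vector v_i, ℓ(v_i) = <v_i, a> is a linear equation in the a_j's. Collect the n equations into a matrix system V a = ℓ, where row i of V is v_i (expressed in the standard basis). Since V is invertible (lower-triangular with 1s on the diagonal, up to permutation), solve by back-substitution:
  V =
[[-1, 1, 0],
 [1, 0, 0],
 [1, 1, 1]]
  V a = (4, 0, 0)
Solving gives a = (0, 4, -4).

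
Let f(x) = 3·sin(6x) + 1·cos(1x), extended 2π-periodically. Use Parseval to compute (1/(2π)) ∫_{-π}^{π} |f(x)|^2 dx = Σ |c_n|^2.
Σ |c_n|^2 = 5

Expand |f|^2 and use orthogonality of {sin(nx), cos(mx)} on [-π, π]:
  ∫_{-π}^{π} sin(nx)^2 dx = π, ∫ cos(mx)^2 dx = π, and cross terms integrate to 0.
So ∫_{-π}^{π} f(x)^2 dx = 3^2 · π + 1^2 · π = (9 + 1)π.
Divide by 2π: (9 + 1)/2 = 5.
By Parseval, this equals Σ |c_n|^2.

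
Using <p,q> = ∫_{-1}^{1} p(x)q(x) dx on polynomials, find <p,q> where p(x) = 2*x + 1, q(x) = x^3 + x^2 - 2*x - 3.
<p,q> = -36/5

Expand the product: p(x)·q(x) = 2*x^4 + 3*x^3 - 3*x^2 - 8*x - 3.
∫_{-1}^{1} of each monomial x^k gives [2/(k+1) if k even, 0 if k odd]. Integrating term-by-term (or equivalently evaluating the antiderivative F(x) = 2*x^5/5 + 3*x^4/4 - x^3 - 4*x^2 - 3*x at the endpoints):
  F(1) − F(−1) = -137/20 − (7/20) = -36/5.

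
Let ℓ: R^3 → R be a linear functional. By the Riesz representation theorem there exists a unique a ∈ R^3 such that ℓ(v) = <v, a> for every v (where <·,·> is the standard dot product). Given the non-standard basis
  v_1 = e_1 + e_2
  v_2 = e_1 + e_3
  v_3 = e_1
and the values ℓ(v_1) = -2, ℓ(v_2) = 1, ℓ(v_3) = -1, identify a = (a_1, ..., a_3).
a = (-1, -1, 2)

Write a = (a_1, ..., a_3) in the standard basis. For each basis vector v_i, ℓ(v_i) = <v_i, a> is a linear equation in the a_j's. Collect the n equations into a matrix system V a = ℓ, where row i of V is v_i (expressed in the standard basis). Since V is invertible (lower-triangular with 1s on the diagonal, up to permutation), solve by back-substitution:
  V =
[[1, 1, 0],
 [1, 0, 1],
 [1, 0, 0]]
  V a = (-2, 1, -1)
Solving gives a = (-1, -1, 2).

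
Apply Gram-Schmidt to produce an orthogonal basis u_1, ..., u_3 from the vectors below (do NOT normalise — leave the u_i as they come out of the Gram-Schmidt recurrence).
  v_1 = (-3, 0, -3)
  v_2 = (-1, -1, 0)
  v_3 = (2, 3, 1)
Orthogonal basis:
  u_1 = (-3, 0, -3)
  u_2 = (-1/2, -1, 1/2)
  u_3 = (-2/3, 2/3, 2/3)

Apply the Gram-Schmidt recurrence
  u_1 = v_1
  u_i = v_i − Σ_{j<i} ((v_i · u_j) / (u_j · u_j)) · u_j.

Step by step this gives:
  u_1 = (-3, 0, -3)
  u_2 = (-1/2, -1, 1/2)
  u_3 = (-2/3, 2/3, 2/3)

Orthogonality check:
  u_2 · u_1 = 0 (should be 0)
  u_3 · u_1 = 0 (should be 0)
  u_3 · u_2 = 0 (should be 0)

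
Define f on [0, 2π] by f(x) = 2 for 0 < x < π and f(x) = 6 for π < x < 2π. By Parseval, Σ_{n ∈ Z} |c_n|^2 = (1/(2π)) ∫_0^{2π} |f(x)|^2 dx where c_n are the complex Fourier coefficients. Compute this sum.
Σ |c_n|^2 = 20

Parseval equates the L^2 energy of f (normalised by 1/(2π)) with the ℓ^2 sum of its Fourier coefficients: (1/(2π)) ∫_0^{2π} |f|^2 = Σ |c_n|^2.
Compute the left side: (1/(2π)) [∫_0^π 2^2 dx + ∫_π^{2π} 6^2 dx] = (1/(2π)) · (4π + 36π) = (4 + 36)/2 = 20.
So Σ_{n ∈ Z} |c_n|^2 = 20.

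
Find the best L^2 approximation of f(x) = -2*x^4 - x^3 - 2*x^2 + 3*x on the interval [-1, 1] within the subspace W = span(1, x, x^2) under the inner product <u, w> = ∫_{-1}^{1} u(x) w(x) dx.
g(x) = -26*x^2/7 + 12*x/5 + 6/35

The best approximation g ∈ W is the orthogonal projection of f onto W. Writing g = a_0 + a_1 x + a_2 x^2, the coefficients solve the normal equations G · a = b where
  G_{ij} = <φ_i, φ_j> and b_i = <f, φ_i>, with φ_0 = 1, φ_1 = x, φ_2 = x^2.
G =
  [2, 0, 2/3]
  [0, 2/3, 0]
  [2/3, 0, 2/5],
b = (-32/15, 8/5, -48/35).
Solving gives a_0 = 6/35, a_1 = 12/5, a_2 = -26/7, so
  g(x) = -26*x^2/7 + 12*x/5 + 6/35.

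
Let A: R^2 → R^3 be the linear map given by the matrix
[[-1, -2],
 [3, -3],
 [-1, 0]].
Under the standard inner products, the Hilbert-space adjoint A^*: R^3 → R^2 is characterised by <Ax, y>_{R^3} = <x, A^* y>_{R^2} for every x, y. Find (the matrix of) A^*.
A^* = A^T =
[[-1, 3, -1],
 [-2, -3, 0]]

For real matrices with standard dot products, the defining identity <Ax, y> = <x, A^* y> gives (Ax)^T y = x^T (A^*) y, i.e. x^T A^T y = x^T (A^*) y. Since this holds for all x, y, we must have A^* = A^T. Therefore
A^* =
[[-1, 3, -1],
 [-2, -3, 0]].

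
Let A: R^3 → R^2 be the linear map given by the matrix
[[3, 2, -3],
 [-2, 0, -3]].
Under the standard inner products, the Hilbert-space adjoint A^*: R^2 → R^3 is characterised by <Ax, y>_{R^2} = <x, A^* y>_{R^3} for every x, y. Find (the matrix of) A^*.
A^* = A^T =
[[3, -2],
 [2, 0],
 [-3, -3]]

For real matrices with standard dot products, the defining identity <Ax, y> = <x, A^* y> gives (Ax)^T y = x^T (A^*) y, i.e. x^T A^T y = x^T (A^*) y. Since this holds for all x, y, we must have A^* = A^T. Therefore
A^* =
[[3, -2],
 [2, 0],
 [-3, -3]].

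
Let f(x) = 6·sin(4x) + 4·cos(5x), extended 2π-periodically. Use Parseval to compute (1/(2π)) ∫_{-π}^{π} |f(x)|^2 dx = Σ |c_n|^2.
Σ |c_n|^2 = 26

Expand |f|^2 and use orthogonality of {sin(nx), cos(mx)} on [-π, π]:
  ∫_{-π}^{π} sin(nx)^2 dx = π, ∫ cos(mx)^2 dx = π, and cross terms integrate to 0.
So ∫_{-π}^{π} f(x)^2 dx = 6^2 · π + 4^2 · π = (36 + 16)π.
Divide by 2π: (36 + 16)/2 = 26.
By Parseval, this equals Σ |c_n|^2.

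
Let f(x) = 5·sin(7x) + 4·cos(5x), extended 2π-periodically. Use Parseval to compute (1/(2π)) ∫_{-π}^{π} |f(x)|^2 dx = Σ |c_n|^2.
Σ |c_n|^2 = 41/2

Expand |f|^2 and use orthogonality of {sin(nx), cos(mx)} on [-π, π]:
  ∫_{-π}^{π} sin(nx)^2 dx = π, ∫ cos(mx)^2 dx = π, and cross terms integrate to 0.
So ∫_{-π}^{π} f(x)^2 dx = 5^2 · π + 4^2 · π = (25 + 16)π.
Divide by 2π: (25 + 16)/2 = 41/2.
By Parseval, this equals Σ |c_n|^2.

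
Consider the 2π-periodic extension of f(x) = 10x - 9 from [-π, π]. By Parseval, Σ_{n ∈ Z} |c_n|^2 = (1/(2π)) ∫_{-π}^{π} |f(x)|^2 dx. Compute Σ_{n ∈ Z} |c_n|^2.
Σ |c_n|^2 = 100π^2/3 + 81

Expand and integrate term by term over [-π, π]:
  ∫ (10x)^2 dx = 100·(2π^3/3); ∫ 2·10·(-9)·x dx = 0 (odd integrand); ∫ (-9)^2 dx = 81·2π.
So (1/(2π)) ∫_{-π}^{π} (10x - 9)^2 dx = 100π^2/3 + 81 = 100π^2/3 + 81.
Parseval ⇒ Σ |c_n|^2 = 100π^2/3 + 81.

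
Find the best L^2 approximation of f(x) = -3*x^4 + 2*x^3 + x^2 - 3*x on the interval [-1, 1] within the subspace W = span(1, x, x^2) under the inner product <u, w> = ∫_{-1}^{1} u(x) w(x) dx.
g(x) = -11*x^2/7 - 9*x/5 + 9/35

The best approximation g ∈ W is the orthogonal projection of f onto W. Writing g = a_0 + a_1 x + a_2 x^2, the coefficients solve the normal equations G · a = b where
  G_{ij} = <φ_i, φ_j> and b_i = <f, φ_i>, with φ_0 = 1, φ_1 = x, φ_2 = x^2.
G =
  [2, 0, 2/3]
  [0, 2/3, 0]
  [2/3, 0, 2/5],
b = (-8/15, -6/5, -16/35).
Solving gives a_0 = 9/35, a_1 = -9/5, a_2 = -11/7, so
  g(x) = -11*x^2/7 - 9*x/5 + 9/35.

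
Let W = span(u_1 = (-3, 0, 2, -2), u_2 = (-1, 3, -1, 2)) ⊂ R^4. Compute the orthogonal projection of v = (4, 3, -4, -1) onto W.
proj_W(v) = (341/123, 65/82, -563/246, 314/123)

Set up U = [u_1 | ... | u_2] ∈ R^(4×2). The projector onto W = col(U) is P = U (U^T U)^(-1) U^T.
Compute U^T U =
  [17, -3]
  [-3, 15],
and U^T v = (-18, 7).
Solve U^T U · c = U^T v for the coefficients: c = (-83/82, 65/246). The projection is proj_W(v) = U c.
Check: (v - proj_W(v)) · u_1 = 0  (should be 0).
Check: (v - proj_W(v)) · u_2 = 0  (should be 0).
Result: proj_W(v) = (341/123, 65/82, -563/246, 314/123).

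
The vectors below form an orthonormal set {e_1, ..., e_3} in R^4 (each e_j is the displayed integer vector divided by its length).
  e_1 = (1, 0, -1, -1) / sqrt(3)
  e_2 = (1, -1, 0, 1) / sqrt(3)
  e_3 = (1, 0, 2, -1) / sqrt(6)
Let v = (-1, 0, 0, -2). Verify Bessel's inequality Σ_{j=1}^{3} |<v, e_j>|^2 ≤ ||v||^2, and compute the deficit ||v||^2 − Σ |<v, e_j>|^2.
Σ |<v, e_j>|^2 = 7/2; ||v||^2 = 5; deficit = 3/2

Write each e_j = u_j / sqrt(<u_j, u_j>) where u_j is the displayed integer vector. Then <v, e_j> = <v, u_j> / sqrt(<u_j, u_j>), so |<v, e_j>|^2 = <v, u_j>^2 / <u_j, u_j>.
Coefficients: <v, e_1> = 1/sqrt(3), <v, e_2> = -3/sqrt(3), <v, e_3> = 1/sqrt(6).
Square and sum: Σ |<v, e_j>|^2 = 7/2.
Compute ||v||^2 = v·v = 5.
Deficit = 5 − 7/2 = 3/2 ≥ 0, confirming Bessel's inequality. (The deficit equals ||v − Σ <v,e_j> e_j||^2, the squared distance from v to span{e_j}.)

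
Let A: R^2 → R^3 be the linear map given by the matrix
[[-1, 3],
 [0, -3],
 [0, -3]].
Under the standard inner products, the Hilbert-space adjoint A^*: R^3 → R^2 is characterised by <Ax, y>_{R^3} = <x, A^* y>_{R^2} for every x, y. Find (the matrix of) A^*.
A^* = A^T =
[[-1, 0, 0],
 [3, -3, -3]]

For real matrices with standard dot products, the defining identity <Ax, y> = <x, A^* y> gives (Ax)^T y = x^T (A^*) y, i.e. x^T A^T y = x^T (A^*) y. Since this holds for all x, y, we must have A^* = A^T. Therefore
A^* =
[[-1, 0, 0],
 [3, -3, -3]].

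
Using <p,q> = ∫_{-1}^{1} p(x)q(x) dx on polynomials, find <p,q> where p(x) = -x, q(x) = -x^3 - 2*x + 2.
<p,q> = 26/15

Expand the product: p(x)·q(x) = x^4 + 2*x^2 - 2*x.
∫_{-1}^{1} of each monomial x^k gives [2/(k+1) if k even, 0 if k odd]. Integrating term-by-term (or equivalently evaluating the antiderivative F(x) = x^5/5 + 2*x^3/3 - x^2 at the endpoints):
  F(1) − F(−1) = -2/15 − (-28/15) = 26/15.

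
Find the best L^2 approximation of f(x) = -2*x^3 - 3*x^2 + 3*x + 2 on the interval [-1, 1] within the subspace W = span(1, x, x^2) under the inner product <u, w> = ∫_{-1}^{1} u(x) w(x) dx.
g(x) = -3*x^2 + 9*x/5 + 2

The best approximation g ∈ W is the orthogonal projection of f onto W. Writing g = a_0 + a_1 x + a_2 x^2, the coefficients solve the normal equations G · a = b where
  G_{ij} = <φ_i, φ_j> and b_i = <f, φ_i>, with φ_0 = 1, φ_1 = x, φ_2 = x^2.
G =
  [2, 0, 2/3]
  [0, 2/3, 0]
  [2/3, 0, 2/5],
b = (2, 6/5, 2/15).
Solving gives a_0 = 2, a_1 = 9/5, a_2 = -3, so
  g(x) = -3*x^2 + 9*x/5 + 2.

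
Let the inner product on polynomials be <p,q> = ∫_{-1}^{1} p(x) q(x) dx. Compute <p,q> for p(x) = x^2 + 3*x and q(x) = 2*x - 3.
<p,q> = 2

Expand the product: p(x)·q(x) = 2*x^3 + 3*x^2 - 9*x.
∫_{-1}^{1} of each monomial x^k gives [2/(k+1) if k even, 0 if k odd]. Integrating term-by-term (or equivalently evaluating the antiderivative F(x) = x^4/2 + x^3 - 9*x^2/2 at the endpoints):
  F(1) − F(−1) = -3 − (-5) = 2.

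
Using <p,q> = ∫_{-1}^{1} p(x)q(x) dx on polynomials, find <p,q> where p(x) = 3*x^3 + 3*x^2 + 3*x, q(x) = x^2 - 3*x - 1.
<p,q> = -52/5

Expand the product: p(x)·q(x) = 3*x^5 - 6*x^4 - 9*x^3 - 12*x^2 - 3*x.
∫_{-1}^{1} of each monomial x^k gives [2/(k+1) if k even, 0 if k odd]. Integrating term-by-term (or equivalently evaluating the antiderivative F(x) = x^6/2 - 6*x^5/5 - 9*x^4/4 - 4*x^3 - 3*x^2/2 at the endpoints):
  F(1) − F(−1) = -169/20 − (39/20) = -52/5.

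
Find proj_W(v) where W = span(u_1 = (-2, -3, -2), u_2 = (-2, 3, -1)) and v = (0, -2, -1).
proj_W(v) = (-72/229, -474/229, -133/229)

Set up U = [u_1 | ... | u_2] ∈ R^(3×2). The projector onto W = col(U) is P = U (U^T U)^(-1) U^T.
Compute U^T U =
  [17, -3]
  [-3, 14],
and U^T v = (8, -5).
Solve U^T U · c = U^T v for the coefficients: c = (97/229, -61/229). The projection is proj_W(v) = U c.
Check: (v - proj_W(v)) · u_1 = 0  (should be 0).
Check: (v - proj_W(v)) · u_2 = 0  (should be 0).
Result: proj_W(v) = (-72/229, -474/229, -133/229).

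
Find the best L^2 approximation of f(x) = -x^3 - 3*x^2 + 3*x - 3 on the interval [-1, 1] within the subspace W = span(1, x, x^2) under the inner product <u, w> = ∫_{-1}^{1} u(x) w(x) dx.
g(x) = -3*x^2 + 12*x/5 - 3

The best approximation g ∈ W is the orthogonal projection of f onto W. Writing g = a_0 + a_1 x + a_2 x^2, the coefficients solve the normal equations G · a = b where
  G_{ij} = <φ_i, φ_j> and b_i = <f, φ_i>, with φ_0 = 1, φ_1 = x, φ_2 = x^2.
G =
  [2, 0, 2/3]
  [0, 2/3, 0]
  [2/3, 0, 2/5],
b = (-8, 8/5, -16/5).
Solving gives a_0 = -3, a_1 = 12/5, a_2 = -3, so
  g(x) = -3*x^2 + 12*x/5 - 3.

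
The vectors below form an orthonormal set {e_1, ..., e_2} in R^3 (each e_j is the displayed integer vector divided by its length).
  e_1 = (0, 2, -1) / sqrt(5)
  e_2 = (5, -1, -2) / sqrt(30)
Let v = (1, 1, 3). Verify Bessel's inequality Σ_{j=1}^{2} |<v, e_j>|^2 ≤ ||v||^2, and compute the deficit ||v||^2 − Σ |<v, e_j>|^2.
Σ |<v, e_j>|^2 = 1/3; ||v||^2 = 11; deficit = 32/3

Write each e_j = u_j / sqrt(<u_j, u_j>) where u_j is the displayed integer vector. Then <v, e_j> = <v, u_j> / sqrt(<u_j, u_j>), so |<v, e_j>|^2 = <v, u_j>^2 / <u_j, u_j>.
Coefficients: <v, e_1> = -1/sqrt(5), <v, e_2> = -2/sqrt(30).
Square and sum: Σ |<v, e_j>|^2 = 1/3.
Compute ||v||^2 = v·v = 11.
Deficit = 11 − 1/3 = 32/3 ≥ 0, confirming Bessel's inequality. (The deficit equals ||v − Σ <v,e_j> e_j||^2, the squared distance from v to span{e_j}.)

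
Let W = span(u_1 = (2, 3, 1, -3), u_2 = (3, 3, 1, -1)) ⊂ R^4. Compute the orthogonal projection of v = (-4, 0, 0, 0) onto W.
proj_W(v) = (-236/99, -56/33, -56/99, -80/99)

Set up U = [u_1 | ... | u_2] ∈ R^(4×2). The projector onto W = col(U) is P = U (U^T U)^(-1) U^T.
Compute U^T U =
  [23, 19]
  [19, 20],
and U^T v = (-8, -12).
Solve U^T U · c = U^T v for the coefficients: c = (68/99, -124/99). The projection is proj_W(v) = U c.
Check: (v - proj_W(v)) · u_1 = 0  (should be 0).
Check: (v - proj_W(v)) · u_2 = 0  (should be 0).
Result: proj_W(v) = (-236/99, -56/33, -56/99, -80/99).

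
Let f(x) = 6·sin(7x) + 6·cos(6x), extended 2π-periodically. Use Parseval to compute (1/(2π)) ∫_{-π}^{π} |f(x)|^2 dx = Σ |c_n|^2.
Σ |c_n|^2 = 36

Expand |f|^2 and use orthogonality of {sin(nx), cos(mx)} on [-π, π]:
  ∫_{-π}^{π} sin(nx)^2 dx = π, ∫ cos(mx)^2 dx = π, and cross terms integrate to 0.
So ∫_{-π}^{π} f(x)^2 dx = 6^2 · π + 6^2 · π = (36 + 36)π.
Divide by 2π: (36 + 36)/2 = 36.
By Parseval, this equals Σ |c_n|^2.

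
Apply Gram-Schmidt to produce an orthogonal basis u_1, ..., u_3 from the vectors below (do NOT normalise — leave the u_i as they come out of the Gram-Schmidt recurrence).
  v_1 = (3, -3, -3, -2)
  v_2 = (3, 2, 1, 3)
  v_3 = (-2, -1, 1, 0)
Orthogonal basis:
  u_1 = (3, -3, -3, -2)
  u_2 = (111/31, 44/31, 13/31, 81/31)
  u_3 = (-55/677, -711/677, 390/677, 399/677)

Apply the Gram-Schmidt recurrence
  u_1 = v_1
  u_i = v_i − Σ_{j<i} ((v_i · u_j) / (u_j · u_j)) · u_j.

Step by step this gives:
  u_1 = (3, -3, -3, -2)
  u_2 = (111/31, 44/31, 13/31, 81/31)
  u_3 = (-55/677, -711/677, 390/677, 399/677)

Orthogonality check:
  u_2 · u_1 = 0 (should be 0)
  u_3 · u_1 = 0 (should be 0)
  u_3 · u_2 = 0 (should be 0)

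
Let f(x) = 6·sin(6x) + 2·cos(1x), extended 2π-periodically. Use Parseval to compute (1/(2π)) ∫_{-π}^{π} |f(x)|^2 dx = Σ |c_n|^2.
Σ |c_n|^2 = 20

Expand |f|^2 and use orthogonality of {sin(nx), cos(mx)} on [-π, π]:
  ∫_{-π}^{π} sin(nx)^2 dx = π, ∫ cos(mx)^2 dx = π, and cross terms integrate to 0.
So ∫_{-π}^{π} f(x)^2 dx = 6^2 · π + 2^2 · π = (36 + 4)π.
Divide by 2π: (36 + 4)/2 = 20.
By Parseval, this equals Σ |c_n|^2.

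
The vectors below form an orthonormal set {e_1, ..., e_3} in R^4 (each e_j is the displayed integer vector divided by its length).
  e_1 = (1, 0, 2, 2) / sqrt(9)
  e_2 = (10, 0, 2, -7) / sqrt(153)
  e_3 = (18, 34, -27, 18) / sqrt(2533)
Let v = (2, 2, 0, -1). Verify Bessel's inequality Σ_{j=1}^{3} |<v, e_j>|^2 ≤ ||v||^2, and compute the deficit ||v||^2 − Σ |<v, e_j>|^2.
Σ |<v, e_j>|^2 = 1145/149; ||v||^2 = 9; deficit = 196/149

Write each e_j = u_j / sqrt(<u_j, u_j>) where u_j is the displayed integer vector. Then <v, e_j> = <v, u_j> / sqrt(<u_j, u_j>), so |<v, e_j>|^2 = <v, u_j>^2 / <u_j, u_j>.
Coefficients: <v, e_1> = 0/sqrt(9), <v, e_2> = 27/sqrt(153), <v, e_3> = 86/sqrt(2533).
Square and sum: Σ |<v, e_j>|^2 = 1145/149.
Compute ||v||^2 = v·v = 9.
Deficit = 9 − 1145/149 = 196/149 ≥ 0, confirming Bessel's inequality. (The deficit equals ||v − Σ <v,e_j> e_j||^2, the squared distance from v to span{e_j}.)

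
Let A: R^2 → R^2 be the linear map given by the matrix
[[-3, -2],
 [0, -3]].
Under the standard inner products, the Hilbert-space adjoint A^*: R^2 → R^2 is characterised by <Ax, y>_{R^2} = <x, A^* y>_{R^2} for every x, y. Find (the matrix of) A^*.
A^* = A^T =
[[-3, 0],
 [-2, -3]]

For real matrices with standard dot products, the defining identity <Ax, y> = <x, A^* y> gives (Ax)^T y = x^T (A^*) y, i.e. x^T A^T y = x^T (A^*) y. Since this holds for all x, y, we must have A^* = A^T. Therefore
A^* =
[[-3, 0],
 [-2, -3]].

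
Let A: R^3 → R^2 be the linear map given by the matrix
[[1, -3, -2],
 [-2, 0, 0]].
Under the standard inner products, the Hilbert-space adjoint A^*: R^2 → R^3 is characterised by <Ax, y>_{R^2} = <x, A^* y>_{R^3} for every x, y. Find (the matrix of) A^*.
A^* = A^T =
[[1, -2],
 [-3, 0],
 [-2, 0]]

For real matrices with standard dot products, the defining identity <Ax, y> = <x, A^* y> gives (Ax)^T y = x^T (A^*) y, i.e. x^T A^T y = x^T (A^*) y. Since this holds for all x, y, we must have A^* = A^T. Therefore
A^* =
[[1, -2],
 [-3, 0],
 [-2, 0]].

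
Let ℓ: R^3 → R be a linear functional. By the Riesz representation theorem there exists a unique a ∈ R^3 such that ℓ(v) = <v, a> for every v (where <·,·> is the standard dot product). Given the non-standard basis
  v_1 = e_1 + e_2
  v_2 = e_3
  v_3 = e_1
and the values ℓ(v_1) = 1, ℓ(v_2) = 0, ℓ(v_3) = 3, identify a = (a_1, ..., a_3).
a = (3, -2, 0)

Write a = (a_1, ..., a_3) in the standard basis. For each basis vector v_i, ℓ(v_i) = <v_i, a> is a linear equation in the a_j's. Collect the n equations into a matrix system V a = ℓ, where row i of V is v_i (expressed in the standard basis). Since V is invertible (lower-triangular with 1s on the diagonal, up to permutation), solve by back-substitution:
  V =
[[1, 1, 0],
 [0, 0, 1],
 [1, 0, 0]]
  V a = (1, 0, 3)
Solving gives a = (3, -2, 0).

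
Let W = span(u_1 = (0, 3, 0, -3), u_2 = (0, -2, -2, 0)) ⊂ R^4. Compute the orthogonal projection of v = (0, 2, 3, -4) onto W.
proj_W(v) = (0, 11/3, 4/3, -7/3)

Set up U = [u_1 | ... | u_2] ∈ R^(4×2). The projector onto W = col(U) is P = U (U^T U)^(-1) U^T.
Compute U^T U =
  [18, -6]
  [-6, 8],
and U^T v = (18, -10).
Solve U^T U · c = U^T v for the coefficients: c = (7/9, -2/3). The projection is proj_W(v) = U c.
Check: (v - proj_W(v)) · u_1 = 0  (should be 0).
Check: (v - proj_W(v)) · u_2 = 0  (should be 0).
Result: proj_W(v) = (0, 11/3, 4/3, -7/3).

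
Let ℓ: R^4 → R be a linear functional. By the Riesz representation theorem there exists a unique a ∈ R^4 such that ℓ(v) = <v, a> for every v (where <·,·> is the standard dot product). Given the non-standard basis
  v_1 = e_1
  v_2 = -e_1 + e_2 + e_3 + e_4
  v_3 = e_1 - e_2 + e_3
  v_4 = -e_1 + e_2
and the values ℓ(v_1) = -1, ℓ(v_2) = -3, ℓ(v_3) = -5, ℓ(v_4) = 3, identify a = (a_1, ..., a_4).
a = (-1, 2, -2, -4)

Write a = (a_1, ..., a_4) in the standard basis. For each basis vector v_i, ℓ(v_i) = <v_i, a> is a linear equation in the a_j's. Collect the n equations into a matrix system V a = ℓ, where row i of V is v_i (expressed in the standard basis). Since V is invertible (lower-triangular with 1s on the diagonal, up to permutation), solve by back-substitution:
  V =
[[1, 0, 0, 0],
 [-1, 1, 1, 1],
 [1, -1, 1, 0],
 [-1, 1, 0, 0]]
  V a = (-1, -3, -5, 3)
Solving gives a = (-1, 2, -2, -4).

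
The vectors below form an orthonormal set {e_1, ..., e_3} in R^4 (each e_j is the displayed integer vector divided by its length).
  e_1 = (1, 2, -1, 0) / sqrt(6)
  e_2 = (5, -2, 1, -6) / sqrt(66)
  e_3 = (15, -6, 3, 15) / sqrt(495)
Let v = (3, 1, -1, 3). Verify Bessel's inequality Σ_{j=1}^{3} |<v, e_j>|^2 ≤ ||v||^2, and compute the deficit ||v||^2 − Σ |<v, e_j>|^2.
Σ |<v, e_j>|^2 = 99/5; ||v||^2 = 20; deficit = 1/5

Write each e_j = u_j / sqrt(<u_j, u_j>) where u_j is the displayed integer vector. Then <v, e_j> = <v, u_j> / sqrt(<u_j, u_j>), so |<v, e_j>|^2 = <v, u_j>^2 / <u_j, u_j>.
Coefficients: <v, e_1> = 6/sqrt(6), <v, e_2> = -6/sqrt(66), <v, e_3> = 81/sqrt(495).
Square and sum: Σ |<v, e_j>|^2 = 99/5.
Compute ||v||^2 = v·v = 20.
Deficit = 20 − 99/5 = 1/5 ≥ 0, confirming Bessel's inequality. (The deficit equals ||v − Σ <v,e_j> e_j||^2, the squared distance from v to span{e_j}.)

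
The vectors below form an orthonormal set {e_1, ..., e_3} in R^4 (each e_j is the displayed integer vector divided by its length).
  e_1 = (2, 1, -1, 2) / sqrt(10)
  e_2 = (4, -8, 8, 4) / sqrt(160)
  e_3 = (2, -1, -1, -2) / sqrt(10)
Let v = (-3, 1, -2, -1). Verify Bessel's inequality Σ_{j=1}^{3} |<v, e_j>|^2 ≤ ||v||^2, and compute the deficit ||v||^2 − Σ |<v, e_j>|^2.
Σ |<v, e_j>|^2 = 67/5; ||v||^2 = 15; deficit = 8/5

Write each e_j = u_j / sqrt(<u_j, u_j>) where u_j is the displayed integer vector. Then <v, e_j> = <v, u_j> / sqrt(<u_j, u_j>), so |<v, e_j>|^2 = <v, u_j>^2 / <u_j, u_j>.
Coefficients: <v, e_1> = -5/sqrt(10), <v, e_2> = -40/sqrt(160), <v, e_3> = -3/sqrt(10).
Square and sum: Σ |<v, e_j>|^2 = 67/5.
Compute ||v||^2 = v·v = 15.
Deficit = 15 − 67/5 = 8/5 ≥ 0, confirming Bessel's inequality. (The deficit equals ||v − Σ <v,e_j> e_j||^2, the squared distance from v to span{e_j}.)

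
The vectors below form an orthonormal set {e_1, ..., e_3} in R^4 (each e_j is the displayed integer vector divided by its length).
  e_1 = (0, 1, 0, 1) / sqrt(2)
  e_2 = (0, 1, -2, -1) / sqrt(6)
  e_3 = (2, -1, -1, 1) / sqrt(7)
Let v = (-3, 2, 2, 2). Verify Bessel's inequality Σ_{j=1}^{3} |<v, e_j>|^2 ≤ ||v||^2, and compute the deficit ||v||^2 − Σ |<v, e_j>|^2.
Σ |<v, e_j>|^2 = 416/21; ||v||^2 = 21; deficit = 25/21

Write each e_j = u_j / sqrt(<u_j, u_j>) where u_j is the displayed integer vector. Then <v, e_j> = <v, u_j> / sqrt(<u_j, u_j>), so |<v, e_j>|^2 = <v, u_j>^2 / <u_j, u_j>.
Coefficients: <v, e_1> = 4/sqrt(2), <v, e_2> = -4/sqrt(6), <v, e_3> = -8/sqrt(7).
Square and sum: Σ |<v, e_j>|^2 = 416/21.
Compute ||v||^2 = v·v = 21.
Deficit = 21 − 416/21 = 25/21 ≥ 0, confirming Bessel's inequality. (The deficit equals ||v − Σ <v,e_j> e_j||^2, the squared distance from v to span{e_j}.)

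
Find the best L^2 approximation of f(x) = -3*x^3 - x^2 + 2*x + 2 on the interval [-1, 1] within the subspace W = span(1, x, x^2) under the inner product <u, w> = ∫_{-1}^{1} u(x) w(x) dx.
g(x) = -x^2 + x/5 + 2

The best approximation g ∈ W is the orthogonal projection of f onto W. Writing g = a_0 + a_1 x + a_2 x^2, the coefficients solve the normal equations G · a = b where
  G_{ij} = <φ_i, φ_j> and b_i = <f, φ_i>, with φ_0 = 1, φ_1 = x, φ_2 = x^2.
G =
  [2, 0, 2/3]
  [0, 2/3, 0]
  [2/3, 0, 2/5],
b = (10/3, 2/15, 14/15).
Solving gives a_0 = 2, a_1 = 1/5, a_2 = -1, so
  g(x) = -x^2 + x/5 + 2.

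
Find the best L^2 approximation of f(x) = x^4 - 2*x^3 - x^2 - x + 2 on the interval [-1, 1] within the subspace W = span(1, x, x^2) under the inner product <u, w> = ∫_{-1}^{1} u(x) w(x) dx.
g(x) = -x^2/7 - 11*x/5 + 67/35

The best approximation g ∈ W is the orthogonal projection of f onto W. Writing g = a_0 + a_1 x + a_2 x^2, the coefficients solve the normal equations G · a = b where
  G_{ij} = <φ_i, φ_j> and b_i = <f, φ_i>, with φ_0 = 1, φ_1 = x, φ_2 = x^2.
G =
  [2, 0, 2/3]
  [0, 2/3, 0]
  [2/3, 0, 2/5],
b = (56/15, -22/15, 128/105).
Solving gives a_0 = 67/35, a_1 = -11/5, a_2 = -1/7, so
  g(x) = -x^2/7 - 11*x/5 + 67/35.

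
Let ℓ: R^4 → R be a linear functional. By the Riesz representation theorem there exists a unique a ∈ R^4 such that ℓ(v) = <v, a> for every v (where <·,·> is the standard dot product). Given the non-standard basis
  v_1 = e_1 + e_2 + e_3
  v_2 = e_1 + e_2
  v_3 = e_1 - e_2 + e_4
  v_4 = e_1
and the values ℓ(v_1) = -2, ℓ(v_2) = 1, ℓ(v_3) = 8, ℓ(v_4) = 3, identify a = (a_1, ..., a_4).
a = (3, -2, -3, 3)

Write a = (a_1, ..., a_4) in the standard basis. For each basis vector v_i, ℓ(v_i) = <v_i, a> is a linear equation in the a_j's. Collect the n equations into a matrix system V a = ℓ, where row i of V is v_i (expressed in the standard basis). Since V is invertible (lower-triangular with 1s on the diagonal, up to permutation), solve by back-substitution:
  V =
[[1, 1, 1, 0],
 [1, 1, 0, 0],
 [1, -1, 0, 1],
 [1, 0, 0, 0]]
  V a = (-2, 1, 8, 3)
Solving gives a = (3, -2, -3, 3).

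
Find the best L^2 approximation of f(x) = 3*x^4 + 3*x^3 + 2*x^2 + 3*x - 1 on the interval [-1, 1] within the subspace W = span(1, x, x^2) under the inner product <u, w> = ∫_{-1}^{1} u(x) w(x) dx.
g(x) = 32*x^2/7 + 24*x/5 - 44/35

The best approximation g ∈ W is the orthogonal projection of f onto W. Writing g = a_0 + a_1 x + a_2 x^2, the coefficients solve the normal equations G · a = b where
  G_{ij} = <φ_i, φ_j> and b_i = <f, φ_i>, with φ_0 = 1, φ_1 = x, φ_2 = x^2.
G =
  [2, 0, 2/3]
  [0, 2/3, 0]
  [2/3, 0, 2/5],
b = (8/15, 16/5, 104/105).
Solving gives a_0 = -44/35, a_1 = 24/5, a_2 = 32/7, so
  g(x) = 32*x^2/7 + 24*x/5 - 44/35.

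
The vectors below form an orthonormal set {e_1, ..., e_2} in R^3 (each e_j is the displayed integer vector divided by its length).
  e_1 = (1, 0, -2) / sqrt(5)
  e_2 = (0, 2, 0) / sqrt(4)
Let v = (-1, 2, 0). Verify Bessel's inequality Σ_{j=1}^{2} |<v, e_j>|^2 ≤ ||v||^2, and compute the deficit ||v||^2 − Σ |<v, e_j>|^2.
Σ |<v, e_j>|^2 = 21/5; ||v||^2 = 5; deficit = 4/5

Write each e_j = u_j / sqrt(<u_j, u_j>) where u_j is the displayed integer vector. Then <v, e_j> = <v, u_j> / sqrt(<u_j, u_j>), so |<v, e_j>|^2 = <v, u_j>^2 / <u_j, u_j>.
Coefficients: <v, e_1> = -1/sqrt(5), <v, e_2> = 4/sqrt(4).
Square and sum: Σ |<v, e_j>|^2 = 21/5.
Compute ||v||^2 = v·v = 5.
Deficit = 5 − 21/5 = 4/5 ≥ 0, confirming Bessel's inequality. (The deficit equals ||v − Σ <v,e_j> e_j||^2, the squared distance from v to span{e_j}.)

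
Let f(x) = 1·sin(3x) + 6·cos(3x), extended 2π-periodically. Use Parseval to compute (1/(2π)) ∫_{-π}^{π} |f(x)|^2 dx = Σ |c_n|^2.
Σ |c_n|^2 = 37/2

Expand |f|^2 and use orthogonality of {sin(nx), cos(mx)} on [-π, π]:
  ∫_{-π}^{π} sin(nx)^2 dx = π, ∫ cos(mx)^2 dx = π, and cross terms integrate to 0.
So ∫_{-π}^{π} f(x)^2 dx = 1^2 · π + 6^2 · π = (1 + 36)π.
Divide by 2π: (1 + 36)/2 = 37/2.
By Parseval, this equals Σ |c_n|^2.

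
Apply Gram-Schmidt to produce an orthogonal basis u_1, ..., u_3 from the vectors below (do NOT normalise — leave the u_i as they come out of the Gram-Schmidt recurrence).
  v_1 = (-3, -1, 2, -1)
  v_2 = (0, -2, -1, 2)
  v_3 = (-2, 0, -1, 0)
Orthogonal basis:
  u_1 = (-3, -1, 2, -1)
  u_2 = (-2/5, -32/15, -11/15, 28/15)
  u_3 = (-148/131, 84/131, -184/131, -8/131)

Apply the Gram-Schmidt recurrence
  u_1 = v_1
  u_i = v_i − Σ_{j<i} ((v_i · u_j) / (u_j · u_j)) · u_j.

Step by step this gives:
  u_1 = (-3, -1, 2, -1)
  u_2 = (-2/5, -32/15, -11/15, 28/15)
  u_3 = (-148/131, 84/131, -184/131, -8/131)

Orthogonality check:
  u_2 · u_1 = 0 (should be 0)
  u_3 · u_1 = 0 (should be 0)
  u_3 · u_2 = 0 (should be 0)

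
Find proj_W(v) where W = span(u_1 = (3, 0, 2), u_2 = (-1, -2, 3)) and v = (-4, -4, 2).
proj_W(v) = (-756/173, -516/173, 442/173)

Set up U = [u_1 | ... | u_2] ∈ R^(3×2). The projector onto W = col(U) is P = U (U^T U)^(-1) U^T.
Compute U^T U =
  [13, 3]
  [3, 14],
and U^T v = (-8, 18).
Solve U^T U · c = U^T v for the coefficients: c = (-166/173, 258/173). The projection is proj_W(v) = U c.
Check: (v - proj_W(v)) · u_1 = 0  (should be 0).
Check: (v - proj_W(v)) · u_2 = 0  (should be 0).
Result: proj_W(v) = (-756/173, -516/173, 442/173).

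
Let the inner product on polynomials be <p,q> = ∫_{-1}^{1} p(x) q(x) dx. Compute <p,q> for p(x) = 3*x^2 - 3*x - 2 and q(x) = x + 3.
<p,q> = -8

Expand the product: p(x)·q(x) = 3*x^3 + 6*x^2 - 11*x - 6.
∫_{-1}^{1} of each monomial x^k gives [2/(k+1) if k even, 0 if k odd]. Integrating term-by-term (or equivalently evaluating the antiderivative F(x) = 3*x^4/4 + 2*x^3 - 11*x^2/2 - 6*x at the endpoints):
  F(1) − F(−1) = -35/4 − (-3/4) = -8.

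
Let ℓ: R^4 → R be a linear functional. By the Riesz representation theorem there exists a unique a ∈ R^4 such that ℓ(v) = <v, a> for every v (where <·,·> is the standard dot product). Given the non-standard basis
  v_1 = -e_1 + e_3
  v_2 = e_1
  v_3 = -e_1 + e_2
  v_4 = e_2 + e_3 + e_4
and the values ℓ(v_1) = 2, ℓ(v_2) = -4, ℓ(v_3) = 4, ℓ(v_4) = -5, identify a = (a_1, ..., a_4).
a = (-4, 0, -2, -3)

Write a = (a_1, ..., a_4) in the standard basis. For each basis vector v_i, ℓ(v_i) = <v_i, a> is a linear equation in the a_j's. Collect the n equations into a matrix system V a = ℓ, where row i of V is v_i (expressed in the standard basis). Since V is invertible (lower-triangular with 1s on the diagonal, up to permutation), solve by back-substitution:
  V =
[[-1, 0, 1, 0],
 [1, 0, 0, 0],
 [-1, 1, 0, 0],
 [0, 1, 1, 1]]
  V a = (2, -4, 4, -5)
Solving gives a = (-4, 0, -2, -3).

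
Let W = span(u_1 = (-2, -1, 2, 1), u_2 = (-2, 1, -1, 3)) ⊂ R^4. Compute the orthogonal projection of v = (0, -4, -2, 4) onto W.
proj_W(v) = (-104/67, 32/67, -22/67, 136/67)

Set up U = [u_1 | ... | u_2] ∈ R^(4×2). The projector onto W = col(U) is P = U (U^T U)^(-1) U^T.
Compute U^T U =
  [10, 4]
  [4, 15],
and U^T v = (4, 10).
Solve U^T U · c = U^T v for the coefficients: c = (10/67, 42/67). The projection is proj_W(v) = U c.
Check: (v - proj_W(v)) · u_1 = 0  (should be 0).
Check: (v - proj_W(v)) · u_2 = 0  (should be 0).
Result: proj_W(v) = (-104/67, 32/67, -22/67, 136/67).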